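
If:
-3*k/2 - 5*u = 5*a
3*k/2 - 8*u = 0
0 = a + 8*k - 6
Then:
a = -234/601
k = 480/601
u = 90/601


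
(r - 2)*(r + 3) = r^2 + r - 6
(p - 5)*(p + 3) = p^2 - 2*p - 15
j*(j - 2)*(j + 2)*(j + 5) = j^4 + 5*j^3 - 4*j^2 - 20*j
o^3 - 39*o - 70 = (o - 7)*(o + 2)*(o + 5)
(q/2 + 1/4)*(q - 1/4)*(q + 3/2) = q^3/2 + 7*q^2/8 + q/8 - 3/32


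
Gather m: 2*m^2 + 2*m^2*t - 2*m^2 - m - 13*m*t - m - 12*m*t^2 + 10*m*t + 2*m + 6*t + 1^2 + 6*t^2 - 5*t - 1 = 2*m^2*t + m*(-12*t^2 - 3*t) + 6*t^2 + t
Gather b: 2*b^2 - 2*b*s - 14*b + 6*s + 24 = 2*b^2 + b*(-2*s - 14) + 6*s + 24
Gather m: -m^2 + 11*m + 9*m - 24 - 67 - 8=-m^2 + 20*m - 99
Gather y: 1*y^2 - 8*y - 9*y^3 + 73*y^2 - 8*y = -9*y^3 + 74*y^2 - 16*y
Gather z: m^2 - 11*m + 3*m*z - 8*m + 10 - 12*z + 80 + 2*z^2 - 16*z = m^2 - 19*m + 2*z^2 + z*(3*m - 28) + 90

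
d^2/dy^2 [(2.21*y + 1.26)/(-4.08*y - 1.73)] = -10.7508/(4.08*y + 1.73)^3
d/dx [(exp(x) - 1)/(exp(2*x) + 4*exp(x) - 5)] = -exp(x)/(exp(2*x) + 10*exp(x) + 25)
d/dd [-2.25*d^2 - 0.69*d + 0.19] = -4.5*d - 0.69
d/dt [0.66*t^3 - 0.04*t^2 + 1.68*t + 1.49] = 1.98*t^2 - 0.08*t + 1.68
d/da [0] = 0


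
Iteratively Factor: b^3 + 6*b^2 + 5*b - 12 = (b - 1)*(b^2 + 7*b + 12) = (b - 1)*(b + 4)*(b + 3)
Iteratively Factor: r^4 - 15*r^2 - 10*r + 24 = (r - 4)*(r^3 + 4*r^2 + r - 6) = (r - 4)*(r + 3)*(r^2 + r - 2) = (r - 4)*(r - 1)*(r + 3)*(r + 2)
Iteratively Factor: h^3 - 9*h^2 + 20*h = (h)*(h^2 - 9*h + 20) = h*(h - 4)*(h - 5)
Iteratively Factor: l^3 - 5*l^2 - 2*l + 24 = (l - 4)*(l^2 - l - 6) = (l - 4)*(l + 2)*(l - 3)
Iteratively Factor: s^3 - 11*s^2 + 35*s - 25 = (s - 5)*(s^2 - 6*s + 5) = (s - 5)^2*(s - 1)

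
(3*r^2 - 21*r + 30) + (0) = 3*r^2 - 21*r + 30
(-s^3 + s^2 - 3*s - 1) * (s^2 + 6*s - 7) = -s^5 - 5*s^4 + 10*s^3 - 26*s^2 + 15*s + 7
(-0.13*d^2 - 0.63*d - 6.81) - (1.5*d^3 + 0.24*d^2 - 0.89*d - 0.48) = -1.5*d^3 - 0.37*d^2 + 0.26*d - 6.33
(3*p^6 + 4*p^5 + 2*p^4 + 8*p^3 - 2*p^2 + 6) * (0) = 0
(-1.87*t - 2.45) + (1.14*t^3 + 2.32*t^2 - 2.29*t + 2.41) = 1.14*t^3 + 2.32*t^2 - 4.16*t - 0.04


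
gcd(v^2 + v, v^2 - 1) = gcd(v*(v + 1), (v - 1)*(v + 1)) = v + 1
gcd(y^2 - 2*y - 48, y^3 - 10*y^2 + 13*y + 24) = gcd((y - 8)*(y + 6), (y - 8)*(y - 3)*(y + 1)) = y - 8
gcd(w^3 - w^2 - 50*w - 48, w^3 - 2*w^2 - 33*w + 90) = w + 6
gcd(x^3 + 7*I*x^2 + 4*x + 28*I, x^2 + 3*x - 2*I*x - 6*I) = x - 2*I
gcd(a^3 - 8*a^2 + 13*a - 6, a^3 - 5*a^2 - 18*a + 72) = a - 6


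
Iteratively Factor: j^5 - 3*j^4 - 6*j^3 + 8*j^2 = (j - 4)*(j^4 + j^3 - 2*j^2) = j*(j - 4)*(j^3 + j^2 - 2*j) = j^2*(j - 4)*(j^2 + j - 2) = j^2*(j - 4)*(j - 1)*(j + 2)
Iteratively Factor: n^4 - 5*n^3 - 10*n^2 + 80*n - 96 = (n + 4)*(n^3 - 9*n^2 + 26*n - 24) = (n - 2)*(n + 4)*(n^2 - 7*n + 12) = (n - 3)*(n - 2)*(n + 4)*(n - 4)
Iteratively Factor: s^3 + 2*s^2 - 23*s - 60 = (s + 4)*(s^2 - 2*s - 15) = (s - 5)*(s + 4)*(s + 3)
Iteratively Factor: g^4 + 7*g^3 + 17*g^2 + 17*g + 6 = (g + 1)*(g^3 + 6*g^2 + 11*g + 6) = (g + 1)^2*(g^2 + 5*g + 6) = (g + 1)^2*(g + 2)*(g + 3)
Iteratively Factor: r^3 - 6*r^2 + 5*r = (r - 5)*(r^2 - r) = r*(r - 5)*(r - 1)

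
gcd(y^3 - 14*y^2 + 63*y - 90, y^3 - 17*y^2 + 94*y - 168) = y - 6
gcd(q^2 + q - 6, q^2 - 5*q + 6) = q - 2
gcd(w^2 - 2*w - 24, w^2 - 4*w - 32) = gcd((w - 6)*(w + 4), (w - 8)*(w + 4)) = w + 4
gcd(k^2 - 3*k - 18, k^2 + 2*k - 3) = k + 3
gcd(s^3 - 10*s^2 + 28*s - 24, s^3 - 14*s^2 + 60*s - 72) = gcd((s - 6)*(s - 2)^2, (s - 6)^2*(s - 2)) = s^2 - 8*s + 12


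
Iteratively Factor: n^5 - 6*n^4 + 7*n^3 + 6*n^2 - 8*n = (n + 1)*(n^4 - 7*n^3 + 14*n^2 - 8*n) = (n - 1)*(n + 1)*(n^3 - 6*n^2 + 8*n) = (n - 2)*(n - 1)*(n + 1)*(n^2 - 4*n) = (n - 4)*(n - 2)*(n - 1)*(n + 1)*(n)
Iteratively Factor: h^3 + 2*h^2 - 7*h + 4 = (h - 1)*(h^2 + 3*h - 4) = (h - 1)^2*(h + 4)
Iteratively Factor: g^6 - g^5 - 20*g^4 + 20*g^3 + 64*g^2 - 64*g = (g)*(g^5 - g^4 - 20*g^3 + 20*g^2 + 64*g - 64) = g*(g - 1)*(g^4 - 20*g^2 + 64) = g*(g - 4)*(g - 1)*(g^3 + 4*g^2 - 4*g - 16) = g*(g - 4)*(g - 1)*(g + 2)*(g^2 + 2*g - 8) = g*(g - 4)*(g - 2)*(g - 1)*(g + 2)*(g + 4)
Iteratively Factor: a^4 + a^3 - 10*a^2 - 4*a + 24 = (a - 2)*(a^3 + 3*a^2 - 4*a - 12) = (a - 2)*(a + 3)*(a^2 - 4) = (a - 2)*(a + 2)*(a + 3)*(a - 2)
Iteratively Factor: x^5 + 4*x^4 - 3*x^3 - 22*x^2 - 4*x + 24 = (x - 2)*(x^4 + 6*x^3 + 9*x^2 - 4*x - 12) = (x - 2)*(x + 2)*(x^3 + 4*x^2 + x - 6) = (x - 2)*(x + 2)^2*(x^2 + 2*x - 3) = (x - 2)*(x - 1)*(x + 2)^2*(x + 3)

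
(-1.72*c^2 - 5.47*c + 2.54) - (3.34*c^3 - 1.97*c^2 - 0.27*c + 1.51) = -3.34*c^3 + 0.25*c^2 - 5.2*c + 1.03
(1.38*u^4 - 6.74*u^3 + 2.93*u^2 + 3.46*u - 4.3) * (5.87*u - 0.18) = 8.1006*u^5 - 39.8122*u^4 + 18.4123*u^3 + 19.7828*u^2 - 25.8638*u + 0.774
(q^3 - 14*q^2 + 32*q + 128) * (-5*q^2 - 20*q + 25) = -5*q^5 + 50*q^4 + 145*q^3 - 1630*q^2 - 1760*q + 3200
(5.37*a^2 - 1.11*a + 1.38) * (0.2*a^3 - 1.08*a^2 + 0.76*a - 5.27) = 1.074*a^5 - 6.0216*a^4 + 5.556*a^3 - 30.6339*a^2 + 6.8985*a - 7.2726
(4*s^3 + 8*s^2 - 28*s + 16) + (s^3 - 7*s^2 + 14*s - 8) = 5*s^3 + s^2 - 14*s + 8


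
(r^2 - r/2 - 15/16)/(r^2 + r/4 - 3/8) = (4*r - 5)/(2*(2*r - 1))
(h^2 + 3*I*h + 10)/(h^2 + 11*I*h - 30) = (h - 2*I)/(h + 6*I)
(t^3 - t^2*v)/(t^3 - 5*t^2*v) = (t - v)/(t - 5*v)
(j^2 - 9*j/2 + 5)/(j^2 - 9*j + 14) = (j - 5/2)/(j - 7)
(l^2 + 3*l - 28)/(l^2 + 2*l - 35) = (l - 4)/(l - 5)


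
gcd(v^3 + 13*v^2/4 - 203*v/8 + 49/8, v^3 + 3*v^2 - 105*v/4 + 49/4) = v^2 + 7*v/2 - 49/2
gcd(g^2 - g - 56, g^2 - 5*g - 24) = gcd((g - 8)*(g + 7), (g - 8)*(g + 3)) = g - 8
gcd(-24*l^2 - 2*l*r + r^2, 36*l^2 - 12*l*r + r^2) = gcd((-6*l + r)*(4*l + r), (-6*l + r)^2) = -6*l + r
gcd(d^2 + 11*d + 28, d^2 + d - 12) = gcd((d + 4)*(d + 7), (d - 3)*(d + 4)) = d + 4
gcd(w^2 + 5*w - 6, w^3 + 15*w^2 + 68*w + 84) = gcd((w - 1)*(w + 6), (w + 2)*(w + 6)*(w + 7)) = w + 6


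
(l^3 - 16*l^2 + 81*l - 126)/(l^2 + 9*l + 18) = (l^3 - 16*l^2 + 81*l - 126)/(l^2 + 9*l + 18)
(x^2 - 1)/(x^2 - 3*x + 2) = (x + 1)/(x - 2)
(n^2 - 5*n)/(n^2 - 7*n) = (n - 5)/(n - 7)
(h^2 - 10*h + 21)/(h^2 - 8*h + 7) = (h - 3)/(h - 1)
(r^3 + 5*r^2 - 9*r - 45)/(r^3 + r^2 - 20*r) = (r^2 - 9)/(r*(r - 4))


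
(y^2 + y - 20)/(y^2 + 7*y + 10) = (y - 4)/(y + 2)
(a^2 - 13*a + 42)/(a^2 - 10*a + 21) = (a - 6)/(a - 3)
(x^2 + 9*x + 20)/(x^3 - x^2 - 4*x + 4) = (x^2 + 9*x + 20)/(x^3 - x^2 - 4*x + 4)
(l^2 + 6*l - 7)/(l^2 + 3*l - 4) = (l + 7)/(l + 4)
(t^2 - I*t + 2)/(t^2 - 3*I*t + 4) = (t - 2*I)/(t - 4*I)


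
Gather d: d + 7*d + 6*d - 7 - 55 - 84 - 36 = 14*d - 182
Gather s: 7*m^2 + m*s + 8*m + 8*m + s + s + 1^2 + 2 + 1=7*m^2 + 16*m + s*(m + 2) + 4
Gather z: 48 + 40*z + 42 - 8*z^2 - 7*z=-8*z^2 + 33*z + 90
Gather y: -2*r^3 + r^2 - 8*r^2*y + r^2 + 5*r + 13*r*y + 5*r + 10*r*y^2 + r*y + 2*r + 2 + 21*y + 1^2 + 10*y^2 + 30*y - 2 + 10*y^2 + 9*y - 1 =-2*r^3 + 2*r^2 + 12*r + y^2*(10*r + 20) + y*(-8*r^2 + 14*r + 60)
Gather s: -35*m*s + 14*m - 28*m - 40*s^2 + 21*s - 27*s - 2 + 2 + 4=-14*m - 40*s^2 + s*(-35*m - 6) + 4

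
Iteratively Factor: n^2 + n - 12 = (n - 3)*(n + 4)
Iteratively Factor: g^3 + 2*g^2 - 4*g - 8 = (g + 2)*(g^2 - 4) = (g - 2)*(g + 2)*(g + 2)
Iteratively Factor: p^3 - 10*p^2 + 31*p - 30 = (p - 2)*(p^2 - 8*p + 15) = (p - 5)*(p - 2)*(p - 3)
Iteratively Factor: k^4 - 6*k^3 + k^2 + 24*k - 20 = (k + 2)*(k^3 - 8*k^2 + 17*k - 10) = (k - 2)*(k + 2)*(k^2 - 6*k + 5) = (k - 2)*(k - 1)*(k + 2)*(k - 5)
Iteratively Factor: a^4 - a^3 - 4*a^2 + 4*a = (a - 2)*(a^3 + a^2 - 2*a) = (a - 2)*(a + 2)*(a^2 - a) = a*(a - 2)*(a + 2)*(a - 1)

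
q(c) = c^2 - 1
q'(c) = 2*c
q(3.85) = 13.82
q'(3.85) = 7.70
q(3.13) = 8.80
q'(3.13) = 6.26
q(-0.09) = -0.99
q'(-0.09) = -0.18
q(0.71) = -0.50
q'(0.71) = 1.42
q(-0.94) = -0.12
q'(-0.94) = -1.88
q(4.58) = 19.98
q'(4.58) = 9.16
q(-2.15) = 3.62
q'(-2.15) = -4.30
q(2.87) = 7.24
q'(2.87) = 5.74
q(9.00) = 80.00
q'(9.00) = 18.00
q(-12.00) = 143.00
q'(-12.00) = -24.00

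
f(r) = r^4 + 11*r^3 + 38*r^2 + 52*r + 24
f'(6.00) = 2560.00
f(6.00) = 5376.00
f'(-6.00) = -80.00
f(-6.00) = 0.00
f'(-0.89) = 7.68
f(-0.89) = 0.69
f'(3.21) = 768.30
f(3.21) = 1052.49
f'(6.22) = 2764.00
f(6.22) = 5961.45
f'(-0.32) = 30.93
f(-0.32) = 10.90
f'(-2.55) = 6.46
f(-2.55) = -1.62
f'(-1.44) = -0.96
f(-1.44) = -0.63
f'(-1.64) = -1.53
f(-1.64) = -0.36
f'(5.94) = 2506.14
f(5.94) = 5224.02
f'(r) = 4*r^3 + 33*r^2 + 76*r + 52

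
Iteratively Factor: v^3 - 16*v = (v - 4)*(v^2 + 4*v) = v*(v - 4)*(v + 4)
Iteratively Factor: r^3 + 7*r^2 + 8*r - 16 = (r + 4)*(r^2 + 3*r - 4) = (r - 1)*(r + 4)*(r + 4)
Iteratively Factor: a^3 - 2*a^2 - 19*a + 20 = (a - 5)*(a^2 + 3*a - 4) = (a - 5)*(a - 1)*(a + 4)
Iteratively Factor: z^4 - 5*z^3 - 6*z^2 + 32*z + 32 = (z - 4)*(z^3 - z^2 - 10*z - 8) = (z - 4)^2*(z^2 + 3*z + 2) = (z - 4)^2*(z + 2)*(z + 1)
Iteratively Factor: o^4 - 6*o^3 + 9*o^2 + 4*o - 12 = (o - 2)*(o^3 - 4*o^2 + o + 6) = (o - 3)*(o - 2)*(o^2 - o - 2) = (o - 3)*(o - 2)^2*(o + 1)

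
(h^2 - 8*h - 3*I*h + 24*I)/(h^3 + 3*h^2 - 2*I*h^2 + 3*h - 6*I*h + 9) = (h - 8)/(h^2 + h*(3 + I) + 3*I)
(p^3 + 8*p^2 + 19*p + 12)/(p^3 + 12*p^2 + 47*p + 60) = (p + 1)/(p + 5)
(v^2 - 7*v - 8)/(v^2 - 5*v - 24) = (v + 1)/(v + 3)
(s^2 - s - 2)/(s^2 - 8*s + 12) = (s + 1)/(s - 6)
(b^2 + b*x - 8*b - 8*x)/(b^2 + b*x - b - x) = (b - 8)/(b - 1)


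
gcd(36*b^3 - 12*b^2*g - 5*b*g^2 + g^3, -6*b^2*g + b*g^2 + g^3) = 6*b^2 - b*g - g^2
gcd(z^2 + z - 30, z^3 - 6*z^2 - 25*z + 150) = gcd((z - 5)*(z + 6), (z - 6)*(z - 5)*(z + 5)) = z - 5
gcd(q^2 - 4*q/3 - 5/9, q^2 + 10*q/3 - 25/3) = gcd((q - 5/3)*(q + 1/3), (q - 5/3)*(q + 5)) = q - 5/3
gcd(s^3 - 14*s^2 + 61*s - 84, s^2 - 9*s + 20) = s - 4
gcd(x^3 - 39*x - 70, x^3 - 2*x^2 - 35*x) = x^2 - 2*x - 35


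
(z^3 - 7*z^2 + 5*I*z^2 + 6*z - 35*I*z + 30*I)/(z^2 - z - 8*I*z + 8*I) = (z^2 + z*(-6 + 5*I) - 30*I)/(z - 8*I)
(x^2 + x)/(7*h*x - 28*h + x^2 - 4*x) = x*(x + 1)/(7*h*x - 28*h + x^2 - 4*x)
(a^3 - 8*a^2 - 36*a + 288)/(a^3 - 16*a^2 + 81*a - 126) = (a^2 - 2*a - 48)/(a^2 - 10*a + 21)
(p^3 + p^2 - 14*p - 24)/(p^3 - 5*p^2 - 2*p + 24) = (p + 3)/(p - 3)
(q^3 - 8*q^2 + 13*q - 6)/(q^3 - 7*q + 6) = (q^2 - 7*q + 6)/(q^2 + q - 6)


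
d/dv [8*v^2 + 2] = 16*v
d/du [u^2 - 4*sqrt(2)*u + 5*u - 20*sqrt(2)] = 2*u - 4*sqrt(2) + 5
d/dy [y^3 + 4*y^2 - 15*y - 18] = 3*y^2 + 8*y - 15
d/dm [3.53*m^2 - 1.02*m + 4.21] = 7.06*m - 1.02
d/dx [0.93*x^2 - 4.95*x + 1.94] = 1.86*x - 4.95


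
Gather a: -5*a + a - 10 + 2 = -4*a - 8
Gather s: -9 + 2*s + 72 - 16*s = 63 - 14*s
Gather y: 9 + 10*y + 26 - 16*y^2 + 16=-16*y^2 + 10*y + 51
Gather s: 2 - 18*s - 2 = -18*s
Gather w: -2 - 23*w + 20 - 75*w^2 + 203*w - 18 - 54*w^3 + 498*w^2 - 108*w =-54*w^3 + 423*w^2 + 72*w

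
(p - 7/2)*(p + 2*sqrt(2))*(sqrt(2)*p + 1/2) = sqrt(2)*p^3 - 7*sqrt(2)*p^2/2 + 9*p^2/2 - 63*p/4 + sqrt(2)*p - 7*sqrt(2)/2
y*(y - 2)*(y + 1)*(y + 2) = y^4 + y^3 - 4*y^2 - 4*y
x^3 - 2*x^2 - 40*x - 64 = (x - 8)*(x + 2)*(x + 4)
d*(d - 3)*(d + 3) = d^3 - 9*d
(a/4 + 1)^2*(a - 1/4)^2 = a^4/16 + 15*a^3/32 + 193*a^2/256 - 15*a/32 + 1/16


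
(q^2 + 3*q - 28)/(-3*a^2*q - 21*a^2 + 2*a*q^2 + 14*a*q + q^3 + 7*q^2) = (q - 4)/(-3*a^2 + 2*a*q + q^2)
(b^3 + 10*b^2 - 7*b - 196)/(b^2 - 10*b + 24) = (b^2 + 14*b + 49)/(b - 6)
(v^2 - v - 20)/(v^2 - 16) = (v - 5)/(v - 4)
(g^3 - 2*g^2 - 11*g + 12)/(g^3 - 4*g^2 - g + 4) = (g + 3)/(g + 1)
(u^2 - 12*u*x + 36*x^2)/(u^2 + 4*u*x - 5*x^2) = (u^2 - 12*u*x + 36*x^2)/(u^2 + 4*u*x - 5*x^2)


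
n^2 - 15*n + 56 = (n - 8)*(n - 7)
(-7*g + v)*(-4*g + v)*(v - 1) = 28*g^2*v - 28*g^2 - 11*g*v^2 + 11*g*v + v^3 - v^2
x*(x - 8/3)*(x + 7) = x^3 + 13*x^2/3 - 56*x/3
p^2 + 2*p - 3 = (p - 1)*(p + 3)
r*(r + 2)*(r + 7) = r^3 + 9*r^2 + 14*r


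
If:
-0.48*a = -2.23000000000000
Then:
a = 4.65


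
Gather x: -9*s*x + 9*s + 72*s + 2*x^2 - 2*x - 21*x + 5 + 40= 81*s + 2*x^2 + x*(-9*s - 23) + 45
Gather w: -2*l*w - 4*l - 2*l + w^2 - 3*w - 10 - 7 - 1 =-6*l + w^2 + w*(-2*l - 3) - 18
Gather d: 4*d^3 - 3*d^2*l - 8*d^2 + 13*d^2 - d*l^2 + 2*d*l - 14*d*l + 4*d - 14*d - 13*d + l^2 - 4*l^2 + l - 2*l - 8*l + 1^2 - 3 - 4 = 4*d^3 + d^2*(5 - 3*l) + d*(-l^2 - 12*l - 23) - 3*l^2 - 9*l - 6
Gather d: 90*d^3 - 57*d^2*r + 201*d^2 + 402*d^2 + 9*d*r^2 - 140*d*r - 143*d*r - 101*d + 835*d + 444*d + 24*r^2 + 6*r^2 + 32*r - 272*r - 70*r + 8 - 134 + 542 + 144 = 90*d^3 + d^2*(603 - 57*r) + d*(9*r^2 - 283*r + 1178) + 30*r^2 - 310*r + 560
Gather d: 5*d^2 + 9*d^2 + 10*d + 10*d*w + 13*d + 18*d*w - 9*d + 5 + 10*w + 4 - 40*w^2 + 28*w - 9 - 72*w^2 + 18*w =14*d^2 + d*(28*w + 14) - 112*w^2 + 56*w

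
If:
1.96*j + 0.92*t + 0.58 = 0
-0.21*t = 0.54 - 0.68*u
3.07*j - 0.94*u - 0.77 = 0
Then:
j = 0.36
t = -1.40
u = 0.36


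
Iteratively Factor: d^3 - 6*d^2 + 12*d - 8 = (d - 2)*(d^2 - 4*d + 4) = (d - 2)^2*(d - 2)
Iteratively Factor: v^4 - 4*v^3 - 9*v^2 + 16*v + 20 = (v + 2)*(v^3 - 6*v^2 + 3*v + 10) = (v - 5)*(v + 2)*(v^2 - v - 2) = (v - 5)*(v - 2)*(v + 2)*(v + 1)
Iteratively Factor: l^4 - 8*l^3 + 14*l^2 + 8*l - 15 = (l - 5)*(l^3 - 3*l^2 - l + 3) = (l - 5)*(l - 1)*(l^2 - 2*l - 3) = (l - 5)*(l - 3)*(l - 1)*(l + 1)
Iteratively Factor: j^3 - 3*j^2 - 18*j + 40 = (j - 5)*(j^2 + 2*j - 8) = (j - 5)*(j + 4)*(j - 2)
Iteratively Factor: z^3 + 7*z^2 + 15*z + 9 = (z + 1)*(z^2 + 6*z + 9) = (z + 1)*(z + 3)*(z + 3)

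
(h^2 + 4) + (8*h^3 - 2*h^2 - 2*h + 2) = 8*h^3 - h^2 - 2*h + 6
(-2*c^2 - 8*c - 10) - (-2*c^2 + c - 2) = -9*c - 8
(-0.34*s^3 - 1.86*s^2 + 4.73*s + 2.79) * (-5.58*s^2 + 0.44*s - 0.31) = 1.8972*s^5 + 10.2292*s^4 - 27.1064*s^3 - 12.9104*s^2 - 0.2387*s - 0.8649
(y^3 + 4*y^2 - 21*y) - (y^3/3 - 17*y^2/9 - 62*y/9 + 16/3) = 2*y^3/3 + 53*y^2/9 - 127*y/9 - 16/3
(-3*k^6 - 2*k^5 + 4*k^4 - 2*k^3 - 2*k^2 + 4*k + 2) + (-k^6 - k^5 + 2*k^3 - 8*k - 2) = -4*k^6 - 3*k^5 + 4*k^4 - 2*k^2 - 4*k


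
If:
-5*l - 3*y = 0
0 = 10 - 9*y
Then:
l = -2/3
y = 10/9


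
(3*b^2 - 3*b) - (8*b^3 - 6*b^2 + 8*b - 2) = -8*b^3 + 9*b^2 - 11*b + 2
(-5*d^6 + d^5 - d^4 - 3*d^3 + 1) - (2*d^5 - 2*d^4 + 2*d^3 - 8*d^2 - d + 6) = -5*d^6 - d^5 + d^4 - 5*d^3 + 8*d^2 + d - 5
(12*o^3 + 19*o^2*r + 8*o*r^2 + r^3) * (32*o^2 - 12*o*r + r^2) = 384*o^5 + 464*o^4*r + 40*o^3*r^2 - 45*o^2*r^3 - 4*o*r^4 + r^5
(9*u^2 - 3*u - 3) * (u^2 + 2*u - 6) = 9*u^4 + 15*u^3 - 63*u^2 + 12*u + 18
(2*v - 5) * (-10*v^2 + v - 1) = -20*v^3 + 52*v^2 - 7*v + 5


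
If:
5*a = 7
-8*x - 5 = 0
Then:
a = 7/5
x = -5/8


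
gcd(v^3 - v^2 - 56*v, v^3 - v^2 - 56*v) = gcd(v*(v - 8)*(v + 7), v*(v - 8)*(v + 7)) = v^3 - v^2 - 56*v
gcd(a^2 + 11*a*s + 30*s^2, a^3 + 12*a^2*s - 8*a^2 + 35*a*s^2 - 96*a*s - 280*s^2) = a + 5*s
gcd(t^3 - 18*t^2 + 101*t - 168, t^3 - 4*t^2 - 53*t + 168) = t^2 - 11*t + 24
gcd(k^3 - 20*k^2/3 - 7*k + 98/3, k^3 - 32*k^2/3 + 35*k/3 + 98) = k^2 - 14*k/3 - 49/3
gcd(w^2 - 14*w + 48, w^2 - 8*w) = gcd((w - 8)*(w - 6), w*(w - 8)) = w - 8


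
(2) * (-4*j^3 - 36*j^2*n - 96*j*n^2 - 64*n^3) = -8*j^3 - 72*j^2*n - 192*j*n^2 - 128*n^3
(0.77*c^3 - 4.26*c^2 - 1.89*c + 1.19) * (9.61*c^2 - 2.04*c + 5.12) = 7.3997*c^5 - 42.5094*c^4 - 5.5301*c^3 - 6.5197*c^2 - 12.1044*c + 6.0928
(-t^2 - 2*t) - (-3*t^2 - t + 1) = 2*t^2 - t - 1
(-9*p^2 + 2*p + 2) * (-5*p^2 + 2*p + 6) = 45*p^4 - 28*p^3 - 60*p^2 + 16*p + 12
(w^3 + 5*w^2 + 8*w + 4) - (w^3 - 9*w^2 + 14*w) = 14*w^2 - 6*w + 4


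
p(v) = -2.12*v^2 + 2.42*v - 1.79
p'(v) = 2.42 - 4.24*v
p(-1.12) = -7.16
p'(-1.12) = 7.17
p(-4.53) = -56.26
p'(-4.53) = 21.63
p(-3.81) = -41.78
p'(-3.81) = 18.57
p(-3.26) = -32.21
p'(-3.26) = 16.24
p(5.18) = -46.14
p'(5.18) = -19.54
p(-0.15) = -2.20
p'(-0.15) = 3.06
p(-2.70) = -23.78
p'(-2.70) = 13.87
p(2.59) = -9.74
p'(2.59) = -8.56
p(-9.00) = -195.29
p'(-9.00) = 40.58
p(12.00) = -278.03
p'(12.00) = -48.46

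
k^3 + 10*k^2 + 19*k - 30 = (k - 1)*(k + 5)*(k + 6)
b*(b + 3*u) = b^2 + 3*b*u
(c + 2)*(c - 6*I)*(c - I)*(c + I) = c^4 + 2*c^3 - 6*I*c^3 + c^2 - 12*I*c^2 + 2*c - 6*I*c - 12*I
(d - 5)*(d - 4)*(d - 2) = d^3 - 11*d^2 + 38*d - 40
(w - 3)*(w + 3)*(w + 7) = w^3 + 7*w^2 - 9*w - 63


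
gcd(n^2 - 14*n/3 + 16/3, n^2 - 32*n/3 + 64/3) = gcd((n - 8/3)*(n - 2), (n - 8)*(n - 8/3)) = n - 8/3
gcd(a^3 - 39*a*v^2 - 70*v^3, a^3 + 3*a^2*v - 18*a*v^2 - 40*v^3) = a^2 + 7*a*v + 10*v^2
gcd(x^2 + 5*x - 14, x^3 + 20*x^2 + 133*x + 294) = x + 7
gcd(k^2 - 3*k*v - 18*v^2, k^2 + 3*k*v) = k + 3*v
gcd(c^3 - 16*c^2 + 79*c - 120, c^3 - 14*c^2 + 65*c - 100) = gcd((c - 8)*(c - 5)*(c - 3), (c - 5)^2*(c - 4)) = c - 5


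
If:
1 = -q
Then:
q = -1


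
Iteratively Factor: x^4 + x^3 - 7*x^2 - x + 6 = (x + 1)*(x^3 - 7*x + 6) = (x - 2)*(x + 1)*(x^2 + 2*x - 3) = (x - 2)*(x + 1)*(x + 3)*(x - 1)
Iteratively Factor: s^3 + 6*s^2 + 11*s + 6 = (s + 2)*(s^2 + 4*s + 3) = (s + 1)*(s + 2)*(s + 3)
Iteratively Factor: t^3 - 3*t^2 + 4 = (t + 1)*(t^2 - 4*t + 4) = (t - 2)*(t + 1)*(t - 2)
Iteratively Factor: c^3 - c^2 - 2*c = (c - 2)*(c^2 + c) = c*(c - 2)*(c + 1)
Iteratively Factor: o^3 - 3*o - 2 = (o - 2)*(o^2 + 2*o + 1) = (o - 2)*(o + 1)*(o + 1)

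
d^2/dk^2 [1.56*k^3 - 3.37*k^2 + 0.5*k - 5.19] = 9.36*k - 6.74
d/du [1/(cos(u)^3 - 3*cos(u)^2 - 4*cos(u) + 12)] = (3*cos(u)^2 - 6*cos(u) - 4)*sin(u)/(cos(u)^3 - 3*cos(u)^2 - 4*cos(u) + 12)^2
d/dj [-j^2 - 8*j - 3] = -2*j - 8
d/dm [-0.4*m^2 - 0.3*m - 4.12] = -0.8*m - 0.3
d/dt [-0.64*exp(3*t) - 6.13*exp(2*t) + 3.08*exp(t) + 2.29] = (-1.92*exp(2*t) - 12.26*exp(t) + 3.08)*exp(t)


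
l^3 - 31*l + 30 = (l - 5)*(l - 1)*(l + 6)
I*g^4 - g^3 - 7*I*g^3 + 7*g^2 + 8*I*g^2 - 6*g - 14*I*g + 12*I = (g - 6)*(g - I)*(g + 2*I)*(I*g - I)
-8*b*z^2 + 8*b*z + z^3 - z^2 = z*(-8*b + z)*(z - 1)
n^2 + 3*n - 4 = (n - 1)*(n + 4)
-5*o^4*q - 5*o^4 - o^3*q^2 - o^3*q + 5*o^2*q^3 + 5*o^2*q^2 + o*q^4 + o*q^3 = (-o + q)*(o + q)*(5*o + q)*(o*q + o)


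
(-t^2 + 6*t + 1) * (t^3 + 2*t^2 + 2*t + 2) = -t^5 + 4*t^4 + 11*t^3 + 12*t^2 + 14*t + 2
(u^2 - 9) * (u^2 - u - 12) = u^4 - u^3 - 21*u^2 + 9*u + 108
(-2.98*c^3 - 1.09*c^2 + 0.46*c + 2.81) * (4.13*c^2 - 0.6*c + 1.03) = -12.3074*c^5 - 2.7137*c^4 - 0.5156*c^3 + 10.2066*c^2 - 1.2122*c + 2.8943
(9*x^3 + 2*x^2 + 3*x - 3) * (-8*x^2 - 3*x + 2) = -72*x^5 - 43*x^4 - 12*x^3 + 19*x^2 + 15*x - 6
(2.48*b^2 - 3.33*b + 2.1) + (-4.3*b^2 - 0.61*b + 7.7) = -1.82*b^2 - 3.94*b + 9.8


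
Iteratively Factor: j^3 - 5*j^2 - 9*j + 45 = (j + 3)*(j^2 - 8*j + 15) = (j - 3)*(j + 3)*(j - 5)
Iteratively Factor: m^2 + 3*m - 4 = (m + 4)*(m - 1)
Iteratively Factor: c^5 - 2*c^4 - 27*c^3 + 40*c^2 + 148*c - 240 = (c + 3)*(c^4 - 5*c^3 - 12*c^2 + 76*c - 80) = (c - 2)*(c + 3)*(c^3 - 3*c^2 - 18*c + 40) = (c - 5)*(c - 2)*(c + 3)*(c^2 + 2*c - 8) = (c - 5)*(c - 2)^2*(c + 3)*(c + 4)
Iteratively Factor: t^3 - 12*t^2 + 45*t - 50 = (t - 2)*(t^2 - 10*t + 25) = (t - 5)*(t - 2)*(t - 5)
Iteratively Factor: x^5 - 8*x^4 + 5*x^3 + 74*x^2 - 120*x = (x - 2)*(x^4 - 6*x^3 - 7*x^2 + 60*x) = x*(x - 2)*(x^3 - 6*x^2 - 7*x + 60) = x*(x - 2)*(x + 3)*(x^2 - 9*x + 20) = x*(x - 4)*(x - 2)*(x + 3)*(x - 5)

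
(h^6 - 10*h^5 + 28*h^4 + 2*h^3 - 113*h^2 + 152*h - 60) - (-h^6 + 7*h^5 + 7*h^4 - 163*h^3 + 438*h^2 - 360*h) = 2*h^6 - 17*h^5 + 21*h^4 + 165*h^3 - 551*h^2 + 512*h - 60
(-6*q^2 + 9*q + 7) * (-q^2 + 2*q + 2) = 6*q^4 - 21*q^3 - q^2 + 32*q + 14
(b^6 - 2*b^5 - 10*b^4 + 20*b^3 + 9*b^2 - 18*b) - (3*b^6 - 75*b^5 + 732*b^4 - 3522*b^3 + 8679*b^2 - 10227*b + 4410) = -2*b^6 + 73*b^5 - 742*b^4 + 3542*b^3 - 8670*b^2 + 10209*b - 4410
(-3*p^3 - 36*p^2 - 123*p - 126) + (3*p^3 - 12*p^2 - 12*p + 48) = -48*p^2 - 135*p - 78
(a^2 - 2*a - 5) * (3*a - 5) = 3*a^3 - 11*a^2 - 5*a + 25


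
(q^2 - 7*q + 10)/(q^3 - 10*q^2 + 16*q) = (q - 5)/(q*(q - 8))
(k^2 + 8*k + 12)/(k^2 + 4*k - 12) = (k + 2)/(k - 2)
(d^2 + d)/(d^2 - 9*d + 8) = d*(d + 1)/(d^2 - 9*d + 8)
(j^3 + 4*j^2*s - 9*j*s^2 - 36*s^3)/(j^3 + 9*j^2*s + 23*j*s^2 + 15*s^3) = (j^2 + j*s - 12*s^2)/(j^2 + 6*j*s + 5*s^2)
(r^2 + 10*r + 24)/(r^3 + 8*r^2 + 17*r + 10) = (r^2 + 10*r + 24)/(r^3 + 8*r^2 + 17*r + 10)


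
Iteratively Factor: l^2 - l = (l - 1)*(l)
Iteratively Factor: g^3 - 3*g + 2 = (g + 2)*(g^2 - 2*g + 1) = (g - 1)*(g + 2)*(g - 1)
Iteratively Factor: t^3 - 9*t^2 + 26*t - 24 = (t - 4)*(t^2 - 5*t + 6) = (t - 4)*(t - 3)*(t - 2)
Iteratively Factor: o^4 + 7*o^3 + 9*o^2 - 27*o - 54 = (o - 2)*(o^3 + 9*o^2 + 27*o + 27) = (o - 2)*(o + 3)*(o^2 + 6*o + 9) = (o - 2)*(o + 3)^2*(o + 3)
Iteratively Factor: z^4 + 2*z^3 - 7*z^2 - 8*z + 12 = (z - 2)*(z^3 + 4*z^2 + z - 6) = (z - 2)*(z + 2)*(z^2 + 2*z - 3) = (z - 2)*(z + 2)*(z + 3)*(z - 1)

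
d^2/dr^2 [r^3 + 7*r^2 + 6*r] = 6*r + 14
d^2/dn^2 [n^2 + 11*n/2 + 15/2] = 2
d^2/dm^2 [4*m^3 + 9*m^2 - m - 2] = 24*m + 18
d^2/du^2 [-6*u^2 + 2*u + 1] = -12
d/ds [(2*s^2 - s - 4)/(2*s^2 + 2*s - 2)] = (3*s^2 + 4*s + 5)/(2*(s^4 + 2*s^3 - s^2 - 2*s + 1))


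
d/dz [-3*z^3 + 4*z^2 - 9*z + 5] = -9*z^2 + 8*z - 9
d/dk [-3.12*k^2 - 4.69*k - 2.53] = -6.24*k - 4.69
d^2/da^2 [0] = 0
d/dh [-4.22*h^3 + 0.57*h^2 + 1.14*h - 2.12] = -12.66*h^2 + 1.14*h + 1.14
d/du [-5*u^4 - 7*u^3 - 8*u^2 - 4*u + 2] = -20*u^3 - 21*u^2 - 16*u - 4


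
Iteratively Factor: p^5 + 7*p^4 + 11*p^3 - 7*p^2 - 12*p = (p + 1)*(p^4 + 6*p^3 + 5*p^2 - 12*p) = (p + 1)*(p + 3)*(p^3 + 3*p^2 - 4*p) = p*(p + 1)*(p + 3)*(p^2 + 3*p - 4) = p*(p - 1)*(p + 1)*(p + 3)*(p + 4)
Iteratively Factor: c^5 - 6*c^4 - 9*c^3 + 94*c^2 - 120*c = (c)*(c^4 - 6*c^3 - 9*c^2 + 94*c - 120) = c*(c - 3)*(c^3 - 3*c^2 - 18*c + 40) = c*(c - 3)*(c + 4)*(c^2 - 7*c + 10) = c*(c - 5)*(c - 3)*(c + 4)*(c - 2)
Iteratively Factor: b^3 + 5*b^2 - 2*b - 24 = (b + 3)*(b^2 + 2*b - 8) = (b + 3)*(b + 4)*(b - 2)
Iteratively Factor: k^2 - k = (k)*(k - 1)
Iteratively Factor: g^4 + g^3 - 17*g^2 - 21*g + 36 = (g + 3)*(g^3 - 2*g^2 - 11*g + 12) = (g + 3)^2*(g^2 - 5*g + 4) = (g - 4)*(g + 3)^2*(g - 1)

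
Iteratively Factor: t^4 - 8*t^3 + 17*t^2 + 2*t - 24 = (t + 1)*(t^3 - 9*t^2 + 26*t - 24) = (t - 4)*(t + 1)*(t^2 - 5*t + 6) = (t - 4)*(t - 3)*(t + 1)*(t - 2)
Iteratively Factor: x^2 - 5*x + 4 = (x - 1)*(x - 4)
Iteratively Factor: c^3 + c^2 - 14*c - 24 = (c - 4)*(c^2 + 5*c + 6) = (c - 4)*(c + 3)*(c + 2)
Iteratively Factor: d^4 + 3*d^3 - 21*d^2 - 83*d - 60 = (d + 1)*(d^3 + 2*d^2 - 23*d - 60) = (d - 5)*(d + 1)*(d^2 + 7*d + 12) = (d - 5)*(d + 1)*(d + 4)*(d + 3)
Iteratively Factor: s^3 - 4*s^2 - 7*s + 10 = (s + 2)*(s^2 - 6*s + 5) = (s - 1)*(s + 2)*(s - 5)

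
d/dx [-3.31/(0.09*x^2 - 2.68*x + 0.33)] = (0.5958*x - 8.8708)/(0.09*x^2 - 2.68*x + 0.33)^2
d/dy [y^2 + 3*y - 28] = 2*y + 3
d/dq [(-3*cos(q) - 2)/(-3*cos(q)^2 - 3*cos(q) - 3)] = (-3*sin(q)^2 + 4*cos(q) + 2)*sin(q)/(3*(cos(q)^2 + cos(q) + 1)^2)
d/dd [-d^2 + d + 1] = 1 - 2*d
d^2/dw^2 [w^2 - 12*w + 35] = 2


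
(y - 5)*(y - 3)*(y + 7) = y^3 - y^2 - 41*y + 105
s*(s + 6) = s^2 + 6*s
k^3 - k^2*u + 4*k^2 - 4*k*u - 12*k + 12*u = (k - 2)*(k + 6)*(k - u)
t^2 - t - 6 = (t - 3)*(t + 2)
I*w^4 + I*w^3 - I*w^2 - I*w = w*(w - 1)*(w + 1)*(I*w + I)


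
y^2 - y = y*(y - 1)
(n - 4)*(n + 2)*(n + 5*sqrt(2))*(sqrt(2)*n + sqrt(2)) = sqrt(2)*n^4 - sqrt(2)*n^3 + 10*n^3 - 10*sqrt(2)*n^2 - 10*n^2 - 100*n - 8*sqrt(2)*n - 80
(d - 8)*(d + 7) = d^2 - d - 56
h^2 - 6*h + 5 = (h - 5)*(h - 1)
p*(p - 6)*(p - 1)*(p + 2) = p^4 - 5*p^3 - 8*p^2 + 12*p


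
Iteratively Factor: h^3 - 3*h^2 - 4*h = (h)*(h^2 - 3*h - 4) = h*(h + 1)*(h - 4)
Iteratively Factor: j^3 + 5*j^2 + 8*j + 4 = (j + 2)*(j^2 + 3*j + 2) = (j + 1)*(j + 2)*(j + 2)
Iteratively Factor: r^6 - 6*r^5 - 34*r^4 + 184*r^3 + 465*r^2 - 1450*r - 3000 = (r - 5)*(r^5 - r^4 - 39*r^3 - 11*r^2 + 410*r + 600) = (r - 5)*(r + 2)*(r^4 - 3*r^3 - 33*r^2 + 55*r + 300) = (r - 5)^2*(r + 2)*(r^3 + 2*r^2 - 23*r - 60) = (r - 5)^3*(r + 2)*(r^2 + 7*r + 12) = (r - 5)^3*(r + 2)*(r + 4)*(r + 3)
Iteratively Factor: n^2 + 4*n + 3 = (n + 1)*(n + 3)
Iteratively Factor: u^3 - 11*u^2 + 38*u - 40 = (u - 2)*(u^2 - 9*u + 20) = (u - 5)*(u - 2)*(u - 4)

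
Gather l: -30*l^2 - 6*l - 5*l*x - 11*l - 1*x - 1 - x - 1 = -30*l^2 + l*(-5*x - 17) - 2*x - 2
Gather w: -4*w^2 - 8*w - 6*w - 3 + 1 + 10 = -4*w^2 - 14*w + 8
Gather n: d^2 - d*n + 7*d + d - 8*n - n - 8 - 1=d^2 + 8*d + n*(-d - 9) - 9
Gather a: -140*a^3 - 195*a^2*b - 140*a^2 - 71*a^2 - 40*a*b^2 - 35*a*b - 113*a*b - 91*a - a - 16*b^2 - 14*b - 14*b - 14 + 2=-140*a^3 + a^2*(-195*b - 211) + a*(-40*b^2 - 148*b - 92) - 16*b^2 - 28*b - 12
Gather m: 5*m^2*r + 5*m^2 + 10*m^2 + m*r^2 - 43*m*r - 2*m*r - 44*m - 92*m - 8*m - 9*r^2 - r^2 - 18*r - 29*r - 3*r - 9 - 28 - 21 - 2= m^2*(5*r + 15) + m*(r^2 - 45*r - 144) - 10*r^2 - 50*r - 60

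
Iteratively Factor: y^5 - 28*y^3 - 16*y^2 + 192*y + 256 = (y - 4)*(y^4 + 4*y^3 - 12*y^2 - 64*y - 64) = (y - 4)*(y + 2)*(y^3 + 2*y^2 - 16*y - 32) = (y - 4)*(y + 2)^2*(y^2 - 16) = (y - 4)*(y + 2)^2*(y + 4)*(y - 4)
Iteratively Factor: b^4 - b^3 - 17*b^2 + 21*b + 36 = (b - 3)*(b^3 + 2*b^2 - 11*b - 12) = (b - 3)^2*(b^2 + 5*b + 4) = (b - 3)^2*(b + 4)*(b + 1)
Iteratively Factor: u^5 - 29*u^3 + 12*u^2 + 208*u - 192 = (u - 4)*(u^4 + 4*u^3 - 13*u^2 - 40*u + 48) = (u - 4)*(u + 4)*(u^3 - 13*u + 12) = (u - 4)*(u - 3)*(u + 4)*(u^2 + 3*u - 4) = (u - 4)*(u - 3)*(u - 1)*(u + 4)*(u + 4)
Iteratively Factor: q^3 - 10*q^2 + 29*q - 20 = (q - 4)*(q^2 - 6*q + 5) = (q - 4)*(q - 1)*(q - 5)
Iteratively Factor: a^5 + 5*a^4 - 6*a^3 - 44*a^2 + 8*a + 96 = (a + 3)*(a^4 + 2*a^3 - 12*a^2 - 8*a + 32) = (a + 3)*(a + 4)*(a^3 - 2*a^2 - 4*a + 8) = (a + 2)*(a + 3)*(a + 4)*(a^2 - 4*a + 4) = (a - 2)*(a + 2)*(a + 3)*(a + 4)*(a - 2)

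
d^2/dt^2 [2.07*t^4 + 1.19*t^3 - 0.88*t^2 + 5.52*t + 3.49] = 24.84*t^2 + 7.14*t - 1.76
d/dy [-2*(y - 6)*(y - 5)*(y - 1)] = -6*y^2 + 48*y - 82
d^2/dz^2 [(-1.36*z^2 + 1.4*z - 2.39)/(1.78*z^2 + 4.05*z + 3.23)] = (-7.105427357601e-15*z^4 + 28.48*z^3 + 1.48024799999999*z^2 - 151.67202*z - 115.927506)/(5.639752*z^6 + 38.49606*z^5 + 118.291146*z^4 + 206.140545*z^3 + 214.651911*z^2 + 126.759735*z + 33.698267)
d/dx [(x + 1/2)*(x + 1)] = 2*x + 3/2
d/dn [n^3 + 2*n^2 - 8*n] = 3*n^2 + 4*n - 8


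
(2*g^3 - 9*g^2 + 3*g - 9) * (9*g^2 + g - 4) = 18*g^5 - 79*g^4 + 10*g^3 - 42*g^2 - 21*g + 36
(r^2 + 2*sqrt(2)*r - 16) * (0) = 0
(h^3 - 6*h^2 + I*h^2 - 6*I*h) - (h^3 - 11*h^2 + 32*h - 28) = 5*h^2 + I*h^2 - 32*h - 6*I*h + 28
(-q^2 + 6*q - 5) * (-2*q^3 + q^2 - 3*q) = 2*q^5 - 13*q^4 + 19*q^3 - 23*q^2 + 15*q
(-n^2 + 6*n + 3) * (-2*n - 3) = 2*n^3 - 9*n^2 - 24*n - 9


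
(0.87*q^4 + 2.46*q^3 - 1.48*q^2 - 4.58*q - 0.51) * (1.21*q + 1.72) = 1.0527*q^5 + 4.473*q^4 + 2.4404*q^3 - 8.0874*q^2 - 8.4947*q - 0.8772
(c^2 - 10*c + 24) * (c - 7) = c^3 - 17*c^2 + 94*c - 168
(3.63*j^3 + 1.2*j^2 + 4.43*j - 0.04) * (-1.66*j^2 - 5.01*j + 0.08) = -6.0258*j^5 - 20.1783*j^4 - 13.0754*j^3 - 22.0319*j^2 + 0.5548*j - 0.0032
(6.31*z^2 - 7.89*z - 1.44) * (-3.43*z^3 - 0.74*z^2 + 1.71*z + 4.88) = -21.6433*z^5 + 22.3933*z^4 + 21.5679*z^3 + 18.3665*z^2 - 40.9656*z - 7.0272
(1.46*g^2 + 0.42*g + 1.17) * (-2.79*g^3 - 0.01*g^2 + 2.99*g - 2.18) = -4.0734*g^5 - 1.1864*g^4 + 1.0969*g^3 - 1.9387*g^2 + 2.5827*g - 2.5506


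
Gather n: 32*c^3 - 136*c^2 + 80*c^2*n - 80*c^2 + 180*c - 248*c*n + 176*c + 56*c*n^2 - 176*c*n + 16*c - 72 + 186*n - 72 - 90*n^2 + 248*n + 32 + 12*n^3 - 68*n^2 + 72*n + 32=32*c^3 - 216*c^2 + 372*c + 12*n^3 + n^2*(56*c - 158) + n*(80*c^2 - 424*c + 506) - 80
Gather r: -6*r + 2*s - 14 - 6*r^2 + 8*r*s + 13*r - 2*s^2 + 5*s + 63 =-6*r^2 + r*(8*s + 7) - 2*s^2 + 7*s + 49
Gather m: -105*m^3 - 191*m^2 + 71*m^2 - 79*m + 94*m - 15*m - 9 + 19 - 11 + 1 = -105*m^3 - 120*m^2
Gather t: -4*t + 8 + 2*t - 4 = 4 - 2*t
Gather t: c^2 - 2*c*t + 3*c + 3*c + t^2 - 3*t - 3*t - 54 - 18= c^2 + 6*c + t^2 + t*(-2*c - 6) - 72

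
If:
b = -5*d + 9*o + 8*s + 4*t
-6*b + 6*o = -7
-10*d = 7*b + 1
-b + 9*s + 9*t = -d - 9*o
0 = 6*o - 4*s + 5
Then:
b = 656/1283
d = -1175/2566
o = -5045/7698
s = 685/2566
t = 1273/2566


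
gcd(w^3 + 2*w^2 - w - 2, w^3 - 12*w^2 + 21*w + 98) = w + 2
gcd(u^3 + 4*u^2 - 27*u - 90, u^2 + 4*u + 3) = u + 3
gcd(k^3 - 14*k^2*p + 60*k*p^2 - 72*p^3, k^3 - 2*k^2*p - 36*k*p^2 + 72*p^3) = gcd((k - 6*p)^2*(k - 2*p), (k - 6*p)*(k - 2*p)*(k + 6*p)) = k^2 - 8*k*p + 12*p^2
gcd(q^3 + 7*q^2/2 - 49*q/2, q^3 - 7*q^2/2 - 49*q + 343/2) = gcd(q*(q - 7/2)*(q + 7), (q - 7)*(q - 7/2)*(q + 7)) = q^2 + 7*q/2 - 49/2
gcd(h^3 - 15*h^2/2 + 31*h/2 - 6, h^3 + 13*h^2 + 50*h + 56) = 1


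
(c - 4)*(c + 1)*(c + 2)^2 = c^4 + c^3 - 12*c^2 - 28*c - 16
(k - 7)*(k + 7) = k^2 - 49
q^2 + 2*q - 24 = (q - 4)*(q + 6)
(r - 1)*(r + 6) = r^2 + 5*r - 6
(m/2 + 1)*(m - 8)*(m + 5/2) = m^3/2 - 7*m^2/4 - 31*m/2 - 20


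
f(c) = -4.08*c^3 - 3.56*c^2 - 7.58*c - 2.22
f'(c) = -12.24*c^2 - 7.12*c - 7.58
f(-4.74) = 388.23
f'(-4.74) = -248.83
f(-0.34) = 0.11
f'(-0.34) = -6.57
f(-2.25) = 43.29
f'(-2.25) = -53.52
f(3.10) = -181.48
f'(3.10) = -147.28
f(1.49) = -34.91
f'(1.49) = -45.36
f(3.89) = -325.74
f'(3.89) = -220.49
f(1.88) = -56.16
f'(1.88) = -64.23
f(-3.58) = 166.49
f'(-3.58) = -138.96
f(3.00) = -167.16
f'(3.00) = -139.10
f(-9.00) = 2751.96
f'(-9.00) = -934.94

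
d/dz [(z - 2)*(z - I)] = 2*z - 2 - I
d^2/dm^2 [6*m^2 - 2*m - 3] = 12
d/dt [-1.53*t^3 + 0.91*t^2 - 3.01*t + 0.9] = -4.59*t^2 + 1.82*t - 3.01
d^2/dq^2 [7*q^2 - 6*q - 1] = 14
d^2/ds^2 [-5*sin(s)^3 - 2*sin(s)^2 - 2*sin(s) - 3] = 45*sin(s)^3 + 8*sin(s)^2 - 28*sin(s) - 4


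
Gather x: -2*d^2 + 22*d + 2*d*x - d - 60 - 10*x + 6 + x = -2*d^2 + 21*d + x*(2*d - 9) - 54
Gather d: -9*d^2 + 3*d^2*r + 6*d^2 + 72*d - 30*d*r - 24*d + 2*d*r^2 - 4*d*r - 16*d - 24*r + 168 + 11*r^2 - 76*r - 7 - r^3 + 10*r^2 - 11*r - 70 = d^2*(3*r - 3) + d*(2*r^2 - 34*r + 32) - r^3 + 21*r^2 - 111*r + 91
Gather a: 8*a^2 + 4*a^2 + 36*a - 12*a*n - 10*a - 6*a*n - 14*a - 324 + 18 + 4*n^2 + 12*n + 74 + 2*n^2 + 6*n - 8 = 12*a^2 + a*(12 - 18*n) + 6*n^2 + 18*n - 240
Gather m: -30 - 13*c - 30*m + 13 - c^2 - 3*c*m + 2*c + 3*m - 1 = -c^2 - 11*c + m*(-3*c - 27) - 18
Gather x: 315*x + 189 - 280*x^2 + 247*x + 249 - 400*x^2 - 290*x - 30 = -680*x^2 + 272*x + 408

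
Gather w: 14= 14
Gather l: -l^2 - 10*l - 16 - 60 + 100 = -l^2 - 10*l + 24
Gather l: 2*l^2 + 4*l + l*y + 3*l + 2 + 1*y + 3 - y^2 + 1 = 2*l^2 + l*(y + 7) - y^2 + y + 6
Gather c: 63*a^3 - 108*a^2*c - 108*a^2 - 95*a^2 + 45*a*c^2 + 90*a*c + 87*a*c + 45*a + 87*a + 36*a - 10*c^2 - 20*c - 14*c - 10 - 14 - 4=63*a^3 - 203*a^2 + 168*a + c^2*(45*a - 10) + c*(-108*a^2 + 177*a - 34) - 28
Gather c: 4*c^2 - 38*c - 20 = 4*c^2 - 38*c - 20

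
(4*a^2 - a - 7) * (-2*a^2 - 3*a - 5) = -8*a^4 - 10*a^3 - 3*a^2 + 26*a + 35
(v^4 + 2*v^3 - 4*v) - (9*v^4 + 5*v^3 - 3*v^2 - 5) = -8*v^4 - 3*v^3 + 3*v^2 - 4*v + 5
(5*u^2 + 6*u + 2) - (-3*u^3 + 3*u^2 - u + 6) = 3*u^3 + 2*u^2 + 7*u - 4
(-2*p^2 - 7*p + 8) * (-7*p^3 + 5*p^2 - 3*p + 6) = 14*p^5 + 39*p^4 - 85*p^3 + 49*p^2 - 66*p + 48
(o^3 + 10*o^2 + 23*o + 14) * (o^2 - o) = o^5 + 9*o^4 + 13*o^3 - 9*o^2 - 14*o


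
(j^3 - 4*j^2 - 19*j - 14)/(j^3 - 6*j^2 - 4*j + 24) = (j^2 - 6*j - 7)/(j^2 - 8*j + 12)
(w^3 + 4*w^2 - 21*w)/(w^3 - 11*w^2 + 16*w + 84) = w*(w^2 + 4*w - 21)/(w^3 - 11*w^2 + 16*w + 84)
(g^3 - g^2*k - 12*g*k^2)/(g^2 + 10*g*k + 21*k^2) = g*(g - 4*k)/(g + 7*k)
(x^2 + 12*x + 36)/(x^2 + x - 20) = (x^2 + 12*x + 36)/(x^2 + x - 20)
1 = 1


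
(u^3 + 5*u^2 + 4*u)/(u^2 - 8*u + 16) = u*(u^2 + 5*u + 4)/(u^2 - 8*u + 16)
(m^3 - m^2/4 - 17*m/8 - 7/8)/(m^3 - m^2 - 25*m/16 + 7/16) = 2*(2*m + 1)/(4*m - 1)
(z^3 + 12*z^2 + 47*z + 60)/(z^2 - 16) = (z^2 + 8*z + 15)/(z - 4)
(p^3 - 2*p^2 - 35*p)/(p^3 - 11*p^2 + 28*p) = (p + 5)/(p - 4)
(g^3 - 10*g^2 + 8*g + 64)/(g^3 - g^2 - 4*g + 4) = (g^2 - 12*g + 32)/(g^2 - 3*g + 2)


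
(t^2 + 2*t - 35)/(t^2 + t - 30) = (t + 7)/(t + 6)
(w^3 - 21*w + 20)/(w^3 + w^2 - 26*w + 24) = (w + 5)/(w + 6)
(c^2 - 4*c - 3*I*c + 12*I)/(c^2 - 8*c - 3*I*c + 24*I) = (c - 4)/(c - 8)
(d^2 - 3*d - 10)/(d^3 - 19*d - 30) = 1/(d + 3)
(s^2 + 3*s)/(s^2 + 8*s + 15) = s/(s + 5)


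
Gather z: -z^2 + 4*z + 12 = -z^2 + 4*z + 12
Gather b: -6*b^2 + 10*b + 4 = -6*b^2 + 10*b + 4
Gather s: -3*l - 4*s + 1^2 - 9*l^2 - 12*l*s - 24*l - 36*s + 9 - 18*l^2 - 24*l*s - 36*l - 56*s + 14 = -27*l^2 - 63*l + s*(-36*l - 96) + 24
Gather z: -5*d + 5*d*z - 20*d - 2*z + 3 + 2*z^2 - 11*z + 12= -25*d + 2*z^2 + z*(5*d - 13) + 15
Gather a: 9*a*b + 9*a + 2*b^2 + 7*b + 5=a*(9*b + 9) + 2*b^2 + 7*b + 5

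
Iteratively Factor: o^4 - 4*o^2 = (o + 2)*(o^3 - 2*o^2) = o*(o + 2)*(o^2 - 2*o) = o*(o - 2)*(o + 2)*(o)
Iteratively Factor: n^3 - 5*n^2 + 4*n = (n)*(n^2 - 5*n + 4) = n*(n - 4)*(n - 1)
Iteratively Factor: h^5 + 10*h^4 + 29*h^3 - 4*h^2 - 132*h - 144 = (h + 3)*(h^4 + 7*h^3 + 8*h^2 - 28*h - 48) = (h + 2)*(h + 3)*(h^3 + 5*h^2 - 2*h - 24) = (h - 2)*(h + 2)*(h + 3)*(h^2 + 7*h + 12) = (h - 2)*(h + 2)*(h + 3)^2*(h + 4)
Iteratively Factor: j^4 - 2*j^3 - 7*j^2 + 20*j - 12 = (j - 1)*(j^3 - j^2 - 8*j + 12) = (j - 2)*(j - 1)*(j^2 + j - 6) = (j - 2)*(j - 1)*(j + 3)*(j - 2)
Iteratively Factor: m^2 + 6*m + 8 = (m + 4)*(m + 2)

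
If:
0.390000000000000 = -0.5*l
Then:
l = -0.78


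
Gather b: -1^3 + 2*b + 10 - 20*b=9 - 18*b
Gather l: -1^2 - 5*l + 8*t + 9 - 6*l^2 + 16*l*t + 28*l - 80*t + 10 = -6*l^2 + l*(16*t + 23) - 72*t + 18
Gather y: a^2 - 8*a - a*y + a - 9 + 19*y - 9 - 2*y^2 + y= a^2 - 7*a - 2*y^2 + y*(20 - a) - 18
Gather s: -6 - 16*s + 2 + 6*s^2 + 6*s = 6*s^2 - 10*s - 4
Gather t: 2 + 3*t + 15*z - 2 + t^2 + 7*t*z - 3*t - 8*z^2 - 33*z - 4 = t^2 + 7*t*z - 8*z^2 - 18*z - 4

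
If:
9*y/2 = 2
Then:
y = 4/9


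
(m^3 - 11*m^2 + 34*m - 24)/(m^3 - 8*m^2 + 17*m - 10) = (m^2 - 10*m + 24)/(m^2 - 7*m + 10)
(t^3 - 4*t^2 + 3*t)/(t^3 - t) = (t - 3)/(t + 1)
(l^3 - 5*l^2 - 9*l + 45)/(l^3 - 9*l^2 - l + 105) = (l - 3)/(l - 7)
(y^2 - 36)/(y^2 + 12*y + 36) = (y - 6)/(y + 6)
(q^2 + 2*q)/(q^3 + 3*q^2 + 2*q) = 1/(q + 1)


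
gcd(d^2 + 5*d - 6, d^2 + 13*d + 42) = d + 6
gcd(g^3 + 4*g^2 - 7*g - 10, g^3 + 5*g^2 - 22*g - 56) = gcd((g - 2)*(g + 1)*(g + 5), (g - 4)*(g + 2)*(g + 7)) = 1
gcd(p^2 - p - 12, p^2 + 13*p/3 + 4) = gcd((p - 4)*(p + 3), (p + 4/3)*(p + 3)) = p + 3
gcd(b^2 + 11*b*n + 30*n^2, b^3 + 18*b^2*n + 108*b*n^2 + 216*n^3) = b + 6*n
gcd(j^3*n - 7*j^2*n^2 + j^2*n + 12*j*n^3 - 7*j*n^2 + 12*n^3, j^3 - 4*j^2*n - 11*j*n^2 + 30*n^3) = 1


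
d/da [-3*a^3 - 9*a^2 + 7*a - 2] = -9*a^2 - 18*a + 7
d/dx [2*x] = 2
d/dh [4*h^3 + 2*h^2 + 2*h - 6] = 12*h^2 + 4*h + 2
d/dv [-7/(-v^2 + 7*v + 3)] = 7*(7 - 2*v)/(-v^2 + 7*v + 3)^2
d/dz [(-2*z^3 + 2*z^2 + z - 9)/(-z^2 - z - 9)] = (2*z^4 + 4*z^3 + 53*z^2 - 54*z - 18)/(z^4 + 2*z^3 + 19*z^2 + 18*z + 81)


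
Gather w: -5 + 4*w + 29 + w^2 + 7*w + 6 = w^2 + 11*w + 30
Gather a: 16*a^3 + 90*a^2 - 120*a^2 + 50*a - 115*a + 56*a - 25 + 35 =16*a^3 - 30*a^2 - 9*a + 10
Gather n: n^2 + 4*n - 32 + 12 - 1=n^2 + 4*n - 21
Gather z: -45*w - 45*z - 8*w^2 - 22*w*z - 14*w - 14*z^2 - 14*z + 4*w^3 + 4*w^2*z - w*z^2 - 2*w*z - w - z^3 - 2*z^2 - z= 4*w^3 - 8*w^2 - 60*w - z^3 + z^2*(-w - 16) + z*(4*w^2 - 24*w - 60)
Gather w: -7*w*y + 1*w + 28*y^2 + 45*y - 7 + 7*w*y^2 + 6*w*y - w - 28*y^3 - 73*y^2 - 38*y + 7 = w*(7*y^2 - y) - 28*y^3 - 45*y^2 + 7*y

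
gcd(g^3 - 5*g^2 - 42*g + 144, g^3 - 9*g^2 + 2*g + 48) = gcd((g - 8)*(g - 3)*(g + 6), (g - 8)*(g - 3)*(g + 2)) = g^2 - 11*g + 24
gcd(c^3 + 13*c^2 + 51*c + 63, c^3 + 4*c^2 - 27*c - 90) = c + 3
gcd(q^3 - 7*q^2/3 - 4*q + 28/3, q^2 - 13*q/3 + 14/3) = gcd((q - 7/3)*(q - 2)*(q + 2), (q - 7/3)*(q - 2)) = q^2 - 13*q/3 + 14/3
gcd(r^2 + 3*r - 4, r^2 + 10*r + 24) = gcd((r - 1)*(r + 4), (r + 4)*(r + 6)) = r + 4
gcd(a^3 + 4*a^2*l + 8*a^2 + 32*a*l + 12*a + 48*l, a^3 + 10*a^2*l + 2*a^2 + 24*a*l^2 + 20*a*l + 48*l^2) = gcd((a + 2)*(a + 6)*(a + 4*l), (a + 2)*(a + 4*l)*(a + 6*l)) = a^2 + 4*a*l + 2*a + 8*l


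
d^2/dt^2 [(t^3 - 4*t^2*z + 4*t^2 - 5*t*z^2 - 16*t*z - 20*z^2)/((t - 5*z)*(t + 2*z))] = 4*z*(z - 2)/(t^3 + 6*t^2*z + 12*t*z^2 + 8*z^3)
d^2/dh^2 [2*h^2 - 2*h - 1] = 4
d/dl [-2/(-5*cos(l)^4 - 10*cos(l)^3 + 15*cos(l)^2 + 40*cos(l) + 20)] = 4*(-2*sin(l)^2 + cos(l) - 2)*sin(l)/(5*(sin(l)^2 + 3)^2*(cos(l) + 1)^3)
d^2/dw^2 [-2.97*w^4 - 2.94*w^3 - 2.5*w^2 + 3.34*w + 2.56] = -35.64*w^2 - 17.64*w - 5.0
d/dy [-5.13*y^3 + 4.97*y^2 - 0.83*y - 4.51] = -15.39*y^2 + 9.94*y - 0.83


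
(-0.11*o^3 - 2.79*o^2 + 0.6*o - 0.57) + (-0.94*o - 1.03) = -0.11*o^3 - 2.79*o^2 - 0.34*o - 1.6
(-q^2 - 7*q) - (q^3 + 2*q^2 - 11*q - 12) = -q^3 - 3*q^2 + 4*q + 12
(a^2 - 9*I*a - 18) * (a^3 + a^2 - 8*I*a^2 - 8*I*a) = a^5 + a^4 - 17*I*a^4 - 90*a^3 - 17*I*a^3 - 90*a^2 + 144*I*a^2 + 144*I*a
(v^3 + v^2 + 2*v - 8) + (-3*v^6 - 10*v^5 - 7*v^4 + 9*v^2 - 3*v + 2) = -3*v^6 - 10*v^5 - 7*v^4 + v^3 + 10*v^2 - v - 6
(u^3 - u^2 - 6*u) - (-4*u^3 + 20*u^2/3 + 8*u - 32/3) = 5*u^3 - 23*u^2/3 - 14*u + 32/3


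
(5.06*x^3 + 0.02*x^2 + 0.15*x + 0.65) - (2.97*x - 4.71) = 5.06*x^3 + 0.02*x^2 - 2.82*x + 5.36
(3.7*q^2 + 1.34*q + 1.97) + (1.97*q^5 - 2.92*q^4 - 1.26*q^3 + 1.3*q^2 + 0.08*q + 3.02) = 1.97*q^5 - 2.92*q^4 - 1.26*q^3 + 5.0*q^2 + 1.42*q + 4.99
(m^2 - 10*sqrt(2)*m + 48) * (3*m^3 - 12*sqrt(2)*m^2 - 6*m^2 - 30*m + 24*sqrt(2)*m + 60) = 3*m^5 - 42*sqrt(2)*m^4 - 6*m^4 + 84*sqrt(2)*m^3 + 354*m^3 - 708*m^2 - 276*sqrt(2)*m^2 - 1440*m + 552*sqrt(2)*m + 2880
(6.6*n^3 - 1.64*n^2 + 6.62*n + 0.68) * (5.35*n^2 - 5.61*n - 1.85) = 35.31*n^5 - 45.8*n^4 + 32.4074*n^3 - 30.4662*n^2 - 16.0618*n - 1.258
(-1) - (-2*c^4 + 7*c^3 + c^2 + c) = 2*c^4 - 7*c^3 - c^2 - c - 1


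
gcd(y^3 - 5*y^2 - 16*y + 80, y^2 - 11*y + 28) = y - 4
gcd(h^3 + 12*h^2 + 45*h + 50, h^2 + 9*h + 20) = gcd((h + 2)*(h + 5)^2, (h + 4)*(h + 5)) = h + 5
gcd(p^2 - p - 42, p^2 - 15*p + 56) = p - 7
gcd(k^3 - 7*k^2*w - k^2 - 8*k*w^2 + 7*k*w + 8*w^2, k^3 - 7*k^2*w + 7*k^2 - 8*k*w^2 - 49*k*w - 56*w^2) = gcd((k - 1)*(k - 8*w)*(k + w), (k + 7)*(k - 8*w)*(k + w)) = -k^2 + 7*k*w + 8*w^2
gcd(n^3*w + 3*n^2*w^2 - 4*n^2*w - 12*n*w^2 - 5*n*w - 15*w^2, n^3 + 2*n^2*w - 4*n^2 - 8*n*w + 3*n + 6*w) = 1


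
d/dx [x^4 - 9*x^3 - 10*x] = 4*x^3 - 27*x^2 - 10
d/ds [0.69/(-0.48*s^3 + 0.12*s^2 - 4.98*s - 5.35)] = (0.9936*s^2 - 0.1656*s + 3.4362)/(0.48*s^3 - 0.12*s^2 + 4.98*s + 5.35)^2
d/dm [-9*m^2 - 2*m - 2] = -18*m - 2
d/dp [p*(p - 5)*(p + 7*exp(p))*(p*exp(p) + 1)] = p*(p - 5)*(p + 1)*(p + 7*exp(p))*exp(p) + p*(p - 5)*(p*exp(p) + 1)*(7*exp(p) + 1) + p*(p + 7*exp(p))*(p*exp(p) + 1) + (p - 5)*(p + 7*exp(p))*(p*exp(p) + 1)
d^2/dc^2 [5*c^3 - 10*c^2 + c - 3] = 30*c - 20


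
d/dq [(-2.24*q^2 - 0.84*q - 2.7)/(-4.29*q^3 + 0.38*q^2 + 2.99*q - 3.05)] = (-9.6096*q^4 - 7.2072*q^3 - 41.1274*q^2 + 15.716*q + 10.635)/(18.4041*q^6 - 3.2604*q^5 - 25.5098*q^4 + 28.4414*q^3 + 6.6221*q^2 - 18.239*q + 9.3025)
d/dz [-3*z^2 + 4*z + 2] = 4 - 6*z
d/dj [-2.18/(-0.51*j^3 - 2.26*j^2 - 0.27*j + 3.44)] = (-3.3354*j^2 - 9.8536*j - 0.5886)/(0.51*j^3 + 2.26*j^2 + 0.27*j - 3.44)^2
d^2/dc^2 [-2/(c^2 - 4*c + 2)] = 4*(c^2 - 4*c - 4*(c - 2)^2 + 2)/(c^2 - 4*c + 2)^3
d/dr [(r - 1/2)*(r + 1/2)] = 2*r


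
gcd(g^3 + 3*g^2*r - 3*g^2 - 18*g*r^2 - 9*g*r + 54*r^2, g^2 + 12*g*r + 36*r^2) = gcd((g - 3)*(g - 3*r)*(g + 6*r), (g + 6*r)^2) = g + 6*r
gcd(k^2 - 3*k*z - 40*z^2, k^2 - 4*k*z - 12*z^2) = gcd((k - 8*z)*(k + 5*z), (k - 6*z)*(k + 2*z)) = 1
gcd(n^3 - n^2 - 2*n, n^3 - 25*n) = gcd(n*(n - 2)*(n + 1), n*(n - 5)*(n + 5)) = n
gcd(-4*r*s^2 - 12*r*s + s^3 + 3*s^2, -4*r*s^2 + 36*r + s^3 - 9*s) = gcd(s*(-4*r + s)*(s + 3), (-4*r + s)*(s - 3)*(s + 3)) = 4*r*s + 12*r - s^2 - 3*s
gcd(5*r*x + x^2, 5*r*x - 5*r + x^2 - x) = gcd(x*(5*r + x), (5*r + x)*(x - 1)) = 5*r + x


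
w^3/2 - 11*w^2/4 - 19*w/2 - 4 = (w/2 + 1)*(w - 8)*(w + 1/2)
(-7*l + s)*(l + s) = -7*l^2 - 6*l*s + s^2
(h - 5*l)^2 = h^2 - 10*h*l + 25*l^2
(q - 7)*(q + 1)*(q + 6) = q^3 - 43*q - 42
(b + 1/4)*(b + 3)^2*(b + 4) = b^4 + 41*b^3/4 + 71*b^2/2 + 177*b/4 + 9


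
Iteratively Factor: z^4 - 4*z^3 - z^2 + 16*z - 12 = (z - 1)*(z^3 - 3*z^2 - 4*z + 12) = (z - 3)*(z - 1)*(z^2 - 4) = (z - 3)*(z - 2)*(z - 1)*(z + 2)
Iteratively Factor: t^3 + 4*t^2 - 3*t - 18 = (t + 3)*(t^2 + t - 6) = (t + 3)^2*(t - 2)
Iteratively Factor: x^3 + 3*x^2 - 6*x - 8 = (x + 4)*(x^2 - x - 2) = (x + 1)*(x + 4)*(x - 2)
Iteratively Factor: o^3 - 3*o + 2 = (o - 1)*(o^2 + o - 2) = (o - 1)*(o + 2)*(o - 1)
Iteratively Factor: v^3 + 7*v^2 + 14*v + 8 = (v + 1)*(v^2 + 6*v + 8) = (v + 1)*(v + 2)*(v + 4)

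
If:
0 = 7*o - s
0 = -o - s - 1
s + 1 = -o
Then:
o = -1/8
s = -7/8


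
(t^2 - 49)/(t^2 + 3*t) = (t^2 - 49)/(t*(t + 3))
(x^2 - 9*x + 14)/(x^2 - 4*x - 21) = (x - 2)/(x + 3)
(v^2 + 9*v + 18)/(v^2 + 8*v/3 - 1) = 3*(v + 6)/(3*v - 1)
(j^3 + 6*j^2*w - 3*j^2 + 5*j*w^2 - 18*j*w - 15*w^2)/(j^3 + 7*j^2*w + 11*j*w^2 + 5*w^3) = (j - 3)/(j + w)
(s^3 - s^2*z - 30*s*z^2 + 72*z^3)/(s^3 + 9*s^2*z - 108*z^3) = (s - 4*z)/(s + 6*z)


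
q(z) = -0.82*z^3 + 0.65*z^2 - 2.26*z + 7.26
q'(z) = -2.46*z^2 + 1.3*z - 2.26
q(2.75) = -11.09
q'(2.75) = -17.29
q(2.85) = -12.88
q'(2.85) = -18.54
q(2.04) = -1.61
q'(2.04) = -9.85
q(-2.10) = 22.47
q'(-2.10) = -15.84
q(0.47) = 6.26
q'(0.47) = -2.19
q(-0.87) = 10.26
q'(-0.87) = -5.25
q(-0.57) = 8.91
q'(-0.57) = -3.80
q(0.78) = 5.50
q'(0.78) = -2.74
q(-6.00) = 221.34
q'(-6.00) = -98.62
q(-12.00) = 1544.94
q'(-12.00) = -372.10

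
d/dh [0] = 0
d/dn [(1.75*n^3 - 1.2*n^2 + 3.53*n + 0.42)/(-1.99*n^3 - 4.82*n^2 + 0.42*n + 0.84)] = (-10.823*n^4 + 15.5194*n^3 + 23.428*n^2 + 2.0328*n + 2.7888)/(3.9601*n^6 + 19.1836*n^5 + 21.5608*n^4 - 7.392*n^3 - 7.9212*n^2 + 0.7056*n + 0.7056)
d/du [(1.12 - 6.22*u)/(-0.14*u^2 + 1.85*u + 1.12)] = (-0.8708*u^2 + 0.313599999999999*u - 9.0384)/(0.0196*u^4 - 0.518*u^3 + 3.1089*u^2 + 4.144*u + 1.2544)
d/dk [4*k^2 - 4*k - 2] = 8*k - 4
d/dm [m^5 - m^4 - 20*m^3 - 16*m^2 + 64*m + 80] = 5*m^4 - 4*m^3 - 60*m^2 - 32*m + 64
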